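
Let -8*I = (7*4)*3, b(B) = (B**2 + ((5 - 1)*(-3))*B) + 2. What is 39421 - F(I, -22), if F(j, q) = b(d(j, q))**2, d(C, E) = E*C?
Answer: -2559409860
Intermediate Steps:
d(C, E) = C*E
b(B) = 2 + B**2 - 12*B (b(B) = (B**2 + (4*(-3))*B) + 2 = (B**2 - 12*B) + 2 = 2 + B**2 - 12*B)
I = -21/2 (I = -7*4*3/8 = -7*3/2 = -1/8*84 = -21/2 ≈ -10.500)
F(j, q) = (2 + j**2*q**2 - 12*j*q)**2 (F(j, q) = (2 + (j*q)**2 - 12*j*q)**2 = (2 + j**2*q**2 - 12*j*q)**2)
39421 - F(I, -22) = 39421 - (2 + (-21/2)**2*(-22)**2 - 12*(-21/2)*(-22))**2 = 39421 - (2 + (441/4)*484 - 2772)**2 = 39421 - (2 + 53361 - 2772)**2 = 39421 - 1*50591**2 = 39421 - 1*2559449281 = 39421 - 2559449281 = -2559409860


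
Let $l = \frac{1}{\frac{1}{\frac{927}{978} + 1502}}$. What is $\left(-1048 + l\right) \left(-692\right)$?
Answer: $- \frac{51316298}{163} \approx -3.1482 \cdot 10^{5}$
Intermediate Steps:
$l = \frac{489961}{326}$ ($l = \frac{1}{\frac{1}{927 \cdot \frac{1}{978} + 1502}} = \frac{1}{\frac{1}{\frac{309}{326} + 1502}} = \frac{1}{\frac{1}{\frac{489961}{326}}} = \frac{1}{\frac{326}{489961}} = \frac{489961}{326} \approx 1502.9$)
$\left(-1048 + l\right) \left(-692\right) = \left(-1048 + \frac{489961}{326}\right) \left(-692\right) = \frac{148313}{326} \left(-692\right) = - \frac{51316298}{163}$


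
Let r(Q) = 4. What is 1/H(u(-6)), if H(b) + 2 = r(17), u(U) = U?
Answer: 1/2 ≈ 0.50000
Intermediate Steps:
H(b) = 2 (H(b) = -2 + 4 = 2)
1/H(u(-6)) = 1/2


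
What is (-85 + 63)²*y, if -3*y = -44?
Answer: 21296/3 ≈ 7098.7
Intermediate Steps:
y = 44/3 (y = -⅓*(-44) = 44/3 ≈ 14.667)
(-85 + 63)²*y = (-85 + 63)²*(44/3) = (-22)²*(44/3) = 484*(44/3) = 21296/3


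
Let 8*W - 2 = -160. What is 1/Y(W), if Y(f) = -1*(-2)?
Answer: ½ ≈ 0.50000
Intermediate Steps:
W = -79/4 (W = ¼ + (⅛)*(-160) = ¼ - 20 = -79/4 ≈ -19.750)
Y(f) = 2
1/Y(W) = 1/2 = ½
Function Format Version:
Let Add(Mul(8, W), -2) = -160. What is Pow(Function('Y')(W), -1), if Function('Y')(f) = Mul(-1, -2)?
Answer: Rational(1, 2) ≈ 0.50000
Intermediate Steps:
W = Rational(-79, 4) (W = Add(Rational(1, 4), Mul(Rational(1, 8), -160)) = Add(Rational(1, 4), -20) = Rational(-79, 4) ≈ -19.750)
Function('Y')(f) = 2
Pow(Function('Y')(W), -1) = Pow(2, -1) = Rational(1, 2)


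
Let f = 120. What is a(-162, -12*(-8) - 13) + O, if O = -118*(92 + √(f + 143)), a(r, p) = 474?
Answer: -10382 - 118*√263 ≈ -12296.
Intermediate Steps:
O = -10856 - 118*√263 (O = -118*(92 + √(120 + 143)) = -118*(92 + √263) = -10856 - 118*√263 ≈ -12770.)
a(-162, -12*(-8) - 13) + O = 474 + (-10856 - 118*√263) = -10382 - 118*√263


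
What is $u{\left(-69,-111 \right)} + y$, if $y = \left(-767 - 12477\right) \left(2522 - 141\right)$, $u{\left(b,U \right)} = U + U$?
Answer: $-31534186$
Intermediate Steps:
$u{\left(b,U \right)} = 2 U$
$y = -31533964$ ($y = \left(-13244\right) 2381 = -31533964$)
$u{\left(-69,-111 \right)} + y = 2 \left(-111\right) - 31533964 = -222 - 31533964 = -31534186$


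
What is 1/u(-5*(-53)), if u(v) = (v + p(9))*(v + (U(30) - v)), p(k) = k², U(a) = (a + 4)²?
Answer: 1/399976 ≈ 2.5002e-6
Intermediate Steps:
U(a) = (4 + a)²
u(v) = 93636 + 1156*v (u(v) = (v + 9²)*(v + ((4 + 30)² - v)) = (v + 81)*(v + (34² - v)) = (81 + v)*(v + (1156 - v)) = (81 + v)*1156 = 93636 + 1156*v)
1/u(-5*(-53)) = 1/(93636 + 1156*(-5*(-53))) = 1/(93636 + 1156*265) = 1/(93636 + 306340) = 1/399976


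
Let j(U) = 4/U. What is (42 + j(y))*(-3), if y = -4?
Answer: -123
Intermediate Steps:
(42 + j(y))*(-3) = (42 + 4/(-4))*(-3) = (42 + 4*(-¼))*(-3) = (42 - 1)*(-3) = 41*(-3) = -123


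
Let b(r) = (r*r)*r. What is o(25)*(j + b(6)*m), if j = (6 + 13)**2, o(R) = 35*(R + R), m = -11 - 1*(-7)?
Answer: -880250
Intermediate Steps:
m = -4 (m = -11 + 7 = -4)
b(r) = r**3 (b(r) = r**2*r = r**3)
o(R) = 70*R (o(R) = 35*(2*R) = 70*R)
j = 361 (j = 19**2 = 361)
o(25)*(j + b(6)*m) = (70*25)*(361 + 6**3*(-4)) = 1750*(361 + 216*(-4)) = 1750*(361 - 864) = 1750*(-503) = -880250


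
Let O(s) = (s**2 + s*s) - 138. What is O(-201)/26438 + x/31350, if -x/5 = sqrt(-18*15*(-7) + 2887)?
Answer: 40332/13219 - sqrt(4777)/6270 ≈ 3.0400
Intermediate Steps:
O(s) = -138 + 2*s**2 (O(s) = (s**2 + s**2) - 138 = 2*s**2 - 138 = -138 + 2*s**2)
x = -5*sqrt(4777) (x = -5*sqrt(-18*15*(-7) + 2887) = -5*sqrt(-270*(-7) + 2887) = -5*sqrt(1890 + 2887) = -5*sqrt(4777) ≈ -345.58)
O(-201)/26438 + x/31350 = (-138 + 2*(-201)**2)/26438 - 5*sqrt(4777)/31350 = (-138 + 2*40401)*(1/26438) - 5*sqrt(4777)*(1/31350) = (-138 + 80802)*(1/26438) - sqrt(4777)/6270 = 80664*(1/26438) - sqrt(4777)/6270 = 40332/13219 - sqrt(4777)/6270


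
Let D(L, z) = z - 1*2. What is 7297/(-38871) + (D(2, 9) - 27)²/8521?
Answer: -46629337/331219791 ≈ -0.14078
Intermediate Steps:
D(L, z) = -2 + z (D(L, z) = z - 2 = -2 + z)
7297/(-38871) + (D(2, 9) - 27)²/8521 = 7297/(-38871) + ((-2 + 9) - 27)²/8521 = 7297*(-1/38871) + (7 - 27)²*(1/8521) = -7297/38871 + (-20)²*(1/8521) = -7297/38871 + 400*(1/8521) = -7297/38871 + 400/8521 = -46629337/331219791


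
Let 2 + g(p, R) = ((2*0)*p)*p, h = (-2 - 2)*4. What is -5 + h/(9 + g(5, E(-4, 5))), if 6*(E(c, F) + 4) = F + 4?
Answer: -51/7 ≈ -7.2857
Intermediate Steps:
E(c, F) = -10/3 + F/6 (E(c, F) = -4 + (F + 4)/6 = -4 + (4 + F)/6 = -4 + (⅔ + F/6) = -10/3 + F/6)
h = -16 (h = -4*4 = -16)
g(p, R) = -2 (g(p, R) = -2 + ((2*0)*p)*p = -2 + (0*p)*p = -2 + 0*p = -2 + 0 = -2)
-5 + h/(9 + g(5, E(-4, 5))) = -5 - 16/(9 - 2) = -5 - 16/7 = -51/7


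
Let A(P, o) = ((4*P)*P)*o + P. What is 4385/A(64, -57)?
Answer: -4385/933824 ≈ -0.0046957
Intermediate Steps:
A(P, o) = P + 4*o*P² (A(P, o) = (4*P²)*o + P = 4*o*P² + P = P + 4*o*P²)
4385/A(64, -57) = 4385/((64*(1 + 4*64*(-57)))) = 4385/((64*(1 - 14592))) = 4385/((64*(-14591))) = 4385/(-933824) = 4385*(-1/933824) = -4385/933824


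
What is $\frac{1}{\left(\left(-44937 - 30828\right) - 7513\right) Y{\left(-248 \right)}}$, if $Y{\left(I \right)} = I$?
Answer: $\frac{1}{20652944} \approx 4.8419 \cdot 10^{-8}$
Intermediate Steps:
$\frac{1}{\left(\left(-44937 - 30828\right) - 7513\right) Y{\left(-248 \right)}} = \frac{1}{\left(\left(-44937 - 30828\right) - 7513\right) \left(-248\right)} = \frac{1}{-75765 - 7513} \left(- \frac{1}{248}\right) = \frac{1}{-83278} \left(- \frac{1}{248}\right) = \left(- \frac{1}{83278}\right) \left(- \frac{1}{248}\right) = \frac{1}{20652944}$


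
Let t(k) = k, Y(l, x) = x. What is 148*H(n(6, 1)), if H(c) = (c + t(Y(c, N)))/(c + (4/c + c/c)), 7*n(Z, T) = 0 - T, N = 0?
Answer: 74/95 ≈ 0.77895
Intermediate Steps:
n(Z, T) = -T/7 (n(Z, T) = (0 - T)/7 = (-T)/7 = -T/7)
H(c) = c/(1 + c + 4/c) (H(c) = (c + 0)/(c + (4/c + c/c)) = c/(c + (4/c + 1)) = c/(c + (1 + 4/c)) = c/(1 + c + 4/c))
148*H(n(6, 1)) = 148*((-1/7*1)**2/(4 - 1/7*1 + (-1/7*1)**2)) = 148*((-1/7)**2/(4 - 1/7 + (-1/7)**2)) = 148*(1/(49*(4 - 1/7 + 1/49))) = 148*(1/(49*(190/49))) = 148*((1/49)*(49/190)) = 148*(1/190) = 74/95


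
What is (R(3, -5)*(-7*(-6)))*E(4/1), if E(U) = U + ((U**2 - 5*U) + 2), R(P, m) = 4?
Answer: 336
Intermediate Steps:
E(U) = 2 + U**2 - 4*U (E(U) = U + (2 + U**2 - 5*U) = 2 + U**2 - 4*U)
(R(3, -5)*(-7*(-6)))*E(4/1) = (4*(-7*(-6)))*(2 + (4/1)**2 - 16/1) = (4*42)*(2 + (4*1)**2 - 16) = 168*(2 + 4**2 - 4*4) = 168*(2 + 16 - 16) = 168*2 = 336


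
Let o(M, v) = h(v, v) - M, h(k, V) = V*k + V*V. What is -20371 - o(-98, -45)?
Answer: -24519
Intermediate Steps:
h(k, V) = V**2 + V*k (h(k, V) = V*k + V**2 = V**2 + V*k)
o(M, v) = -M + 2*v**2 (o(M, v) = v*(v + v) - M = v*(2*v) - M = 2*v**2 - M = -M + 2*v**2)
-20371 - o(-98, -45) = -20371 - (-1*(-98) + 2*(-45)**2) = -20371 - (98 + 2*2025) = -20371 - (98 + 4050) = -20371 - 1*4148 = -20371 - 4148 = -24519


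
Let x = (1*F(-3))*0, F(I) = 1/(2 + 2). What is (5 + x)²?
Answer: 25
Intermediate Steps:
F(I) = ¼ (F(I) = 1/4 = ¼)
x = 0 (x = (1*(¼))*0 = (¼)*0 = 0)
(5 + x)² = (5 + 0)² = 5² = 25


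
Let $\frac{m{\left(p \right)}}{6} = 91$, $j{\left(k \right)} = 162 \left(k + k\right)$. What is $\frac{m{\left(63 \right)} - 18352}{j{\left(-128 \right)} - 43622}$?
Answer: $\frac{8903}{42547} \approx 0.20925$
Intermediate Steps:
$j{\left(k \right)} = 324 k$ ($j{\left(k \right)} = 162 \cdot 2 k = 324 k$)
$m{\left(p \right)} = 546$ ($m{\left(p \right)} = 6 \cdot 91 = 546$)
$\frac{m{\left(63 \right)} - 18352}{j{\left(-128 \right)} - 43622} = \frac{546 - 18352}{324 \left(-128\right) - 43622} = - \frac{17806}{-41472 - 43622} = - \frac{17806}{-85094} = \left(-17806\right) \left(- \frac{1}{85094}\right) = \frac{8903}{42547}$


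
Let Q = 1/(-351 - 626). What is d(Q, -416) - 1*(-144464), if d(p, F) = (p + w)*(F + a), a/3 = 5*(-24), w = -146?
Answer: 251832296/977 ≈ 2.5776e+5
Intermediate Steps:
a = -360 (a = 3*(5*(-24)) = 3*(-120) = -360)
Q = -1/977 (Q = 1/(-977) = -1/977 ≈ -0.0010235)
d(p, F) = (-360 + F)*(-146 + p) (d(p, F) = (p - 146)*(F - 360) = (-146 + p)*(-360 + F) = (-360 + F)*(-146 + p))
d(Q, -416) - 1*(-144464) = (52560 - 360*(-1/977) - 146*(-416) - 416*(-1/977)) - 1*(-144464) = (52560 + 360/977 + 60736 + 416/977) + 144464 = 110690968/977 + 144464 = 251832296/977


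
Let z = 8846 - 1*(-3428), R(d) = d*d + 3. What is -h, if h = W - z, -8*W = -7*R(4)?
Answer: 98059/8 ≈ 12257.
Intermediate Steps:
R(d) = 3 + d**2 (R(d) = d**2 + 3 = 3 + d**2)
W = 133/8 (W = -(-7)*(3 + 4**2)/8 = -(-7)*(3 + 16)/8 = -(-7)*19/8 = -1/8*(-133) = 133/8 ≈ 16.625)
z = 12274 (z = 8846 + 3428 = 12274)
h = -98059/8 (h = 133/8 - 1*12274 = 133/8 - 12274 = -98059/8 ≈ -12257.)
-h = -1*(-98059/8) = 98059/8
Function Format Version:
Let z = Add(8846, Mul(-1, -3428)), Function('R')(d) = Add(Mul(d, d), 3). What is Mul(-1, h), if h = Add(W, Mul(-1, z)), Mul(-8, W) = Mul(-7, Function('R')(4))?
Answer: Rational(98059, 8) ≈ 12257.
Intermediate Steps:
Function('R')(d) = Add(3, Pow(d, 2)) (Function('R')(d) = Add(Pow(d, 2), 3) = Add(3, Pow(d, 2)))
W = Rational(133, 8) (W = Mul(Rational(-1, 8), Mul(-7, Add(3, Pow(4, 2)))) = Mul(Rational(-1, 8), Mul(-7, Add(3, 16))) = Mul(Rational(-1, 8), Mul(-7, 19)) = Mul(Rational(-1, 8), -133) = Rational(133, 8) ≈ 16.625)
z = 12274 (z = Add(8846, 3428) = 12274)
h = Rational(-98059, 8) (h = Add(Rational(133, 8), Mul(-1, 12274)) = Add(Rational(133, 8), -12274) = Rational(-98059, 8) ≈ -12257.)
Mul(-1, h) = Mul(-1, Rational(-98059, 8)) = Rational(98059, 8)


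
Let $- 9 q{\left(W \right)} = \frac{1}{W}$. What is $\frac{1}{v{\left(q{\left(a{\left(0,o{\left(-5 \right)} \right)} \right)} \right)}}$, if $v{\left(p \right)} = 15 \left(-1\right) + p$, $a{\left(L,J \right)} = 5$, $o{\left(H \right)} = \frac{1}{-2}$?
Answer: $- \frac{45}{676} \approx -0.066568$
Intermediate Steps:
$o{\left(H \right)} = - \frac{1}{2}$
$q{\left(W \right)} = - \frac{1}{9 W}$
$v{\left(p \right)} = -15 + p$
$\frac{1}{v{\left(q{\left(a{\left(0,o{\left(-5 \right)} \right)} \right)} \right)}} = \frac{1}{-15 - \frac{1}{9 \cdot 5}} = \frac{1}{-15 - \frac{1}{45}} = \frac{1}{- \frac{676}{45}} = - \frac{45}{676}$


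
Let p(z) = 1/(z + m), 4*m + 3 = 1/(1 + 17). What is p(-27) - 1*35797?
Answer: -71486681/1997 ≈ -35797.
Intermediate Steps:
m = -53/72 (m = -¾ + 1/(4*(1 + 17)) = -¾ + (¼)/18 = -¾ + (¼)*(1/18) = -¾ + 1/72 = -53/72 ≈ -0.73611)
p(z) = 1/(-53/72 + z) (p(z) = 1/(z - 53/72) = 1/(-53/72 + z))
p(-27) - 1*35797 = 72/(-53 + 72*(-27)) - 1*35797 = 72/(-53 - 1944) - 35797 = 72/(-1997) - 35797 = 72*(-1/1997) - 35797 = -72/1997 - 35797 = -71486681/1997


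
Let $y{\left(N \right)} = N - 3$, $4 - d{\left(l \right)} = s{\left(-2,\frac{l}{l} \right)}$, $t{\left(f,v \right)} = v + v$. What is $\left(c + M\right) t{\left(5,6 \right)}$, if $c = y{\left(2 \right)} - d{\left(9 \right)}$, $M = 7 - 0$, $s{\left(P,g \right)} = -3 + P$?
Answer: $-36$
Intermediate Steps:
$t{\left(f,v \right)} = 2 v$
$d{\left(l \right)} = 9$ ($d{\left(l \right)} = 4 - \left(-3 - 2\right) = 4 - -5 = 4 + 5 = 9$)
$M = 7$ ($M = 7 + 0 = 7$)
$y{\left(N \right)} = -3 + N$
$c = -10$ ($c = \left(-3 + 2\right) - 9 = -1 - 9 = -10$)
$\left(c + M\right) t{\left(5,6 \right)} = \left(-10 + 7\right) 2 \cdot 6 = \left(-3\right) 12 = -36$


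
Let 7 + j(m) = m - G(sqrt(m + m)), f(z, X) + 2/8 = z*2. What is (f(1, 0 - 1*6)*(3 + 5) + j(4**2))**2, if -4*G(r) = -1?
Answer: 8281/16 ≈ 517.56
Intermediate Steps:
G(r) = 1/4 (G(r) = -1/4*(-1) = 1/4)
f(z, X) = -1/4 + 2*z (f(z, X) = -1/4 + z*2 = -1/4 + 2*z)
j(m) = -29/4 + m (j(m) = -7 + (m - 1*1/4) = -7 + (m - 1/4) = -7 + (-1/4 + m) = -29/4 + m)
(f(1, 0 - 1*6)*(3 + 5) + j(4**2))**2 = ((-1/4 + 2*1)*(3 + 5) + (-29/4 + 4**2))**2 = ((-1/4 + 2)*8 + (-29/4 + 16))**2 = ((7/4)*8 + 35/4)**2 = (14 + 35/4)**2 = (91/4)**2 = 8281/16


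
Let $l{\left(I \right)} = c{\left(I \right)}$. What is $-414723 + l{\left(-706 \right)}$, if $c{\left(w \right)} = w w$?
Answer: $83713$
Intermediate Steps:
$c{\left(w \right)} = w^{2}$
$l{\left(I \right)} = I^{2}$
$-414723 + l{\left(-706 \right)} = -414723 + \left(-706\right)^{2} = -414723 + 498436 = 83713$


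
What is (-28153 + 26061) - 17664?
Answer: -19756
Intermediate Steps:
(-28153 + 26061) - 17664 = -2092 - 17664 = -19756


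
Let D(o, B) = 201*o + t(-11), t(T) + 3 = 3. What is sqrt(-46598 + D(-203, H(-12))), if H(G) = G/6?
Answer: I*sqrt(87401) ≈ 295.64*I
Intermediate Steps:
t(T) = 0 (t(T) = -3 + 3 = 0)
H(G) = G/6 (H(G) = G*(1/6) = G/6)
D(o, B) = 201*o (D(o, B) = 201*o + 0 = 201*o)
sqrt(-46598 + D(-203, H(-12))) = sqrt(-46598 + 201*(-203)) = sqrt(-46598 - 40803) = sqrt(-87401) = I*sqrt(87401)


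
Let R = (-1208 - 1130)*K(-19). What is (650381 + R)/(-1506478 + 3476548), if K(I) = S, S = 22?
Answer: 119789/394014 ≈ 0.30402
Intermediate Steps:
K(I) = 22
R = -51436 (R = (-1208 - 1130)*22 = -2338*22 = -51436)
(650381 + R)/(-1506478 + 3476548) = (650381 - 51436)/(-1506478 + 3476548) = 598945/1970070 = 598945*(1/1970070) = 119789/394014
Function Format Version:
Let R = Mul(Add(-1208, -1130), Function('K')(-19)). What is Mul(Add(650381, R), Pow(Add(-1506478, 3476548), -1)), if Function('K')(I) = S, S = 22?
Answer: Rational(119789, 394014) ≈ 0.30402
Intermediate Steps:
Function('K')(I) = 22
R = -51436 (R = Mul(Add(-1208, -1130), 22) = Mul(-2338, 22) = -51436)
Mul(Add(650381, R), Pow(Add(-1506478, 3476548), -1)) = Mul(Add(650381, -51436), Pow(Add(-1506478, 3476548), -1)) = Mul(598945, Pow(1970070, -1)) = Mul(598945, Rational(1, 1970070)) = Rational(119789, 394014)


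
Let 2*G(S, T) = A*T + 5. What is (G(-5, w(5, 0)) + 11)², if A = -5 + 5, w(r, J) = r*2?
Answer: 729/4 ≈ 182.25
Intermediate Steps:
w(r, J) = 2*r
A = 0
G(S, T) = 5/2 (G(S, T) = (0*T + 5)/2 = (0 + 5)/2 = (½)*5 = 5/2)
(G(-5, w(5, 0)) + 11)² = (5/2 + 11)² = (27/2)² = 729/4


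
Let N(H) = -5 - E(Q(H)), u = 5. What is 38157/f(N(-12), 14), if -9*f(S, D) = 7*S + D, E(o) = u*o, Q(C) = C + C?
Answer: -5451/13 ≈ -419.31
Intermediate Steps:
Q(C) = 2*C
E(o) = 5*o
N(H) = -5 - 10*H (N(H) = -5 - 5*2*H = -5 - 10*H)
f(S, D) = -7*S/9 - D/9 (f(S, D) = -(7*S + D)/9 = -(D + 7*S)/9 = -7*S/9 - D/9)
38157/f(N(-12), 14) = 38157/(-7*(-5 - 10*(-12))/9 - ⅑*14) = 38157/(-7*(-5 + 120)/9 - 14/9) = 38157/(-7/9*115 - 14/9) = 38157/(-805/9 - 14/9) = 38157/(-91) = 38157*(-1/91) = -5451/13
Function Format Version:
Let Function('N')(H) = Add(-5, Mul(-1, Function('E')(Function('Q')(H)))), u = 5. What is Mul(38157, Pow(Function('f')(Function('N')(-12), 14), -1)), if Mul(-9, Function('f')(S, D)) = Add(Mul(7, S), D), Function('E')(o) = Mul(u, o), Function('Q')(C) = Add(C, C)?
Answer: Rational(-5451, 13) ≈ -419.31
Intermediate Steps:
Function('Q')(C) = Mul(2, C)
Function('E')(o) = Mul(5, o)
Function('N')(H) = Add(-5, Mul(-10, H)) (Function('N')(H) = Add(-5, Mul(-1, Mul(5, Mul(2, H)))) = Add(-5, Mul(-1, Mul(10, H))) = Add(-5, Mul(-10, H)))
Function('f')(S, D) = Add(Mul(Rational(-7, 9), S), Mul(Rational(-1, 9), D)) (Function('f')(S, D) = Mul(Rational(-1, 9), Add(Mul(7, S), D)) = Mul(Rational(-1, 9), Add(D, Mul(7, S))) = Add(Mul(Rational(-7, 9), S), Mul(Rational(-1, 9), D)))
Mul(38157, Pow(Function('f')(Function('N')(-12), 14), -1)) = Mul(38157, Pow(Add(Mul(Rational(-7, 9), Add(-5, Mul(-10, -12))), Mul(Rational(-1, 9), 14)), -1)) = Mul(38157, Pow(Add(Mul(Rational(-7, 9), Add(-5, 120)), Rational(-14, 9)), -1)) = Mul(38157, Pow(Add(Mul(Rational(-7, 9), 115), Rational(-14, 9)), -1)) = Mul(38157, Pow(Add(Rational(-805, 9), Rational(-14, 9)), -1)) = Mul(38157, Pow(-91, -1)) = Mul(38157, Rational(-1, 91)) = Rational(-5451, 13)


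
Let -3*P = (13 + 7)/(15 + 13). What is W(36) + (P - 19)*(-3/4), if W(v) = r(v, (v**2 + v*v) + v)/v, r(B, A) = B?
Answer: 108/7 ≈ 15.429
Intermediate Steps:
P = -5/21 (P = -(13 + 7)/(3*(15 + 13)) = -20/(3*28) = -1/3*5/7 = -5/21 ≈ -0.23810)
W(v) = 1 (W(v) = v/v = 1)
W(36) + (P - 19)*(-3/4) = 1 + (-5/21 - 19)*(-3/4) = 1 - (-404)/(7*4) = 1 - 404/21*(-3/4) = 1 + 101/7 = 108/7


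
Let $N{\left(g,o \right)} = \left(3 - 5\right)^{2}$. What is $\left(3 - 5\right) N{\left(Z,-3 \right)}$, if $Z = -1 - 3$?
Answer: $-8$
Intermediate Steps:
$Z = -4$ ($Z = -1 - 3 = -4$)
$N{\left(g,o \right)} = 4$ ($N{\left(g,o \right)} = \left(-2\right)^{2} = 4$)
$\left(3 - 5\right) N{\left(Z,-3 \right)} = \left(3 - 5\right) 4 = \left(-2\right) 4 = -8$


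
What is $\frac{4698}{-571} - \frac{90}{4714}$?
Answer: $- \frac{11098881}{1345847} \approx -8.2468$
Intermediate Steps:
$\frac{4698}{-571} - \frac{90}{4714} = 4698 \left(- \frac{1}{571}\right) - \frac{45}{2357} = - \frac{4698}{571} - \frac{45}{2357} = - \frac{11098881}{1345847}$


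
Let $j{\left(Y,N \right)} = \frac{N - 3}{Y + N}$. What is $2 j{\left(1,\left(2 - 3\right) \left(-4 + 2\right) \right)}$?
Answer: $- \frac{2}{3} \approx -0.66667$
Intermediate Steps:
$j{\left(Y,N \right)} = \frac{-3 + N}{N + Y}$
$2 j{\left(1,\left(2 - 3\right) \left(-4 + 2\right) \right)} = 2 \frac{-3 + \left(2 - 3\right) \left(-4 + 2\right)}{\left(2 - 3\right) \left(-4 + 2\right) + 1} = 2 \frac{-3 - -2}{\left(-1\right) \left(-2\right) + 1} = 2 \frac{-3 + 2}{2 + 1} = 2 \cdot \frac{1}{3} \left(-1\right) = 2 \left(- \frac{1}{3}\right) = - \frac{2}{3}$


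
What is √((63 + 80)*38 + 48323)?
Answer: 3*√5973 ≈ 231.86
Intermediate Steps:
√((63 + 80)*38 + 48323) = √(143*38 + 48323) = √(5434 + 48323) = √53757 = 3*√5973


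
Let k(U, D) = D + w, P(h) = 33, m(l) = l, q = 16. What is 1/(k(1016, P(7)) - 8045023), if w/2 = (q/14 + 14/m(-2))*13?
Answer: -7/56315996 ≈ -1.2430e-7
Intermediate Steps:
w = -1066/7 (w = 2*((16/14 + 14/(-2))*13) = 2*((16*(1/14) + 14*(-1/2))*13) = 2*((8/7 - 7)*13) = 2*(-41/7*13) = 2*(-533/7) = -1066/7 ≈ -152.29)
k(U, D) = -1066/7 + D (k(U, D) = D - 1066/7 = -1066/7 + D)
1/(k(1016, P(7)) - 8045023) = 1/((-1066/7 + 33) - 8045023) = 1/(-835/7 - 8045023) = 1/(-56315996/7) = -7/56315996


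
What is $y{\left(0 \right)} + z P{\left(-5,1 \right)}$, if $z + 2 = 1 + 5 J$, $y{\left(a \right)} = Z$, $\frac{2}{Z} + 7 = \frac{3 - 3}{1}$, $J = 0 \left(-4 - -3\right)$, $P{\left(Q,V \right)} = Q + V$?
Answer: $\frac{26}{7} \approx 3.7143$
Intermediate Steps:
$J = 0$ ($J = 0 \left(-4 + 3\right) = 0 \left(-1\right) = 0$)
$Z = - \frac{2}{7}$ ($Z = \frac{2}{-7 + \frac{3 - 3}{1}} = \frac{2}{-7 + 0 \cdot 1} = \frac{2}{-7 + 0} = \frac{2}{-7} = 2 \left(- \frac{1}{7}\right) = - \frac{2}{7} \approx -0.28571$)
$y{\left(a \right)} = - \frac{2}{7}$
$z = -1$ ($z = -2 + \left(1 + 5 \cdot 0\right) = -2 + \left(1 + 0\right) = -2 + 1 = -1$)
$y{\left(0 \right)} + z P{\left(-5,1 \right)} = - \frac{2}{7} - \left(-5 + 1\right) = - \frac{2}{7} - -4 = - \frac{2}{7} + 4 = \frac{26}{7}$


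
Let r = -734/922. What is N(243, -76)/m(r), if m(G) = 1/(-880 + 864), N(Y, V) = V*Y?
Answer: 295488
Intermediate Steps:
r = -367/461 (r = -734*1/922 = -367/461 ≈ -0.79610)
m(G) = -1/16 (m(G) = 1/(-16) = -1/16)
N(243, -76)/m(r) = (-76*243)/(-1/16) = -18468*(-16) = 295488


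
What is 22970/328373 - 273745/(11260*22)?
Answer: -16840067697/16268911912 ≈ -1.0351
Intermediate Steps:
22970/328373 - 273745/(11260*22) = 22970*(1/328373) - 273745/247720 = 22970/328373 - 273745*1/247720 = 22970/328373 - 54749/49544 = -16840067697/16268911912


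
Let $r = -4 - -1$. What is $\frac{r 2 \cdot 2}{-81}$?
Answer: $\frac{4}{27} \approx 0.14815$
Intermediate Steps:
$r = -3$ ($r = -4 + 1 = -3$)
$\frac{r 2 \cdot 2}{-81} = \frac{\left(-3\right) 2 \cdot 2}{-81} = - \frac{\left(-6\right) 2}{81} = \left(- \frac{1}{81}\right) \left(-12\right) = \frac{4}{27}$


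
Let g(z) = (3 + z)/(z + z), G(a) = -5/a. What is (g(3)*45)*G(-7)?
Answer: 225/7 ≈ 32.143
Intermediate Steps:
g(z) = (3 + z)/(2*z) (g(z) = (3 + z)/((2*z)) = (3 + z)*(1/(2*z)) = (3 + z)/(2*z))
(g(3)*45)*G(-7) = (((1/2)*(3 + 3)/3)*45)*(-5/(-7)) = (((1/2)*(1/3)*6)*45)*(-5*(-1/7)) = (1*45)*(5/7) = 45*(5/7) = 225/7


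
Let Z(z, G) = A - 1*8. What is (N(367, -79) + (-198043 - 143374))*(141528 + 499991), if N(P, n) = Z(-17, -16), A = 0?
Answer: -219030624575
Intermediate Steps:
Z(z, G) = -8 (Z(z, G) = 0 - 1*8 = 0 - 8 = -8)
N(P, n) = -8
(N(367, -79) + (-198043 - 143374))*(141528 + 499991) = (-8 + (-198043 - 143374))*(141528 + 499991) = (-8 - 341417)*641519 = -341425*641519 = -219030624575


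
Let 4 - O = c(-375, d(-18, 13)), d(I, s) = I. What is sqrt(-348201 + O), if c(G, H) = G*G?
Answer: I*sqrt(488822) ≈ 699.16*I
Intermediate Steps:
c(G, H) = G**2
O = -140621 (O = 4 - 1*(-375)**2 = 4 - 1*140625 = 4 - 140625 = -140621)
sqrt(-348201 + O) = sqrt(-348201 - 140621) = sqrt(-488822) = I*sqrt(488822)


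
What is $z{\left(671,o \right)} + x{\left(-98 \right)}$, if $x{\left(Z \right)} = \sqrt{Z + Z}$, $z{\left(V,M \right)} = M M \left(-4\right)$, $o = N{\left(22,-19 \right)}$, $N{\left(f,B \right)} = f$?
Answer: $-1936 + 14 i \approx -1936.0 + 14.0 i$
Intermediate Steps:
$o = 22$
$z{\left(V,M \right)} = - 4 M^{2}$ ($z{\left(V,M \right)} = M^{2} \left(-4\right) = - 4 M^{2}$)
$x{\left(Z \right)} = \sqrt{2} \sqrt{Z}$ ($x{\left(Z \right)} = \sqrt{2 Z} = \sqrt{2} \sqrt{Z}$)
$z{\left(671,o \right)} + x{\left(-98 \right)} = - 4 \cdot 22^{2} + \sqrt{2} \sqrt{-98} = \left(-4\right) 484 + \sqrt{2} \cdot 7 i \sqrt{2} = -1936 + 14 i$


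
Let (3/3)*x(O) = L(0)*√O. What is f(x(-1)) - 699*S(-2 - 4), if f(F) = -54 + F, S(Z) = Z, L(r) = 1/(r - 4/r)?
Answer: 4140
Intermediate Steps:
x(O) = 0 (x(O) = (0/(-4 + 0²))*√O = (0/(-4 + 0))*√O = (0/(-4))*√O = (0*(-¼))*√O = 0*√O = 0)
f(x(-1)) - 699*S(-2 - 4) = (-54 + 0) - 699*(-2 - 4) = -54 - 699*(-6) = -54 + 4194 = 4140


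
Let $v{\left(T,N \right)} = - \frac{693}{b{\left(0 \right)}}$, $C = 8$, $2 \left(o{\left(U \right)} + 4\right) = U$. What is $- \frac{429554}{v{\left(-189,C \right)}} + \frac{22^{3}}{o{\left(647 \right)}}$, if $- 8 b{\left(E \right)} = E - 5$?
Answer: $\frac{82805003}{196812} \approx 420.73$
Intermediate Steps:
$o{\left(U \right)} = -4 + \frac{U}{2}$
$b{\left(E \right)} = \frac{5}{8} - \frac{E}{8}$ ($b{\left(E \right)} = - \frac{E - 5}{8} = - \frac{-5 + E}{8} = \frac{5}{8} - \frac{E}{8}$)
$v{\left(T,N \right)} = - \frac{5544}{5}$ ($v{\left(T,N \right)} = - \frac{693}{\frac{5}{8} - 0} = - \frac{693}{\frac{5}{8} + 0} = - \frac{693}{\frac{5}{8}} = \left(-693\right) \frac{8}{5} = - \frac{5544}{5}$)
$- \frac{429554}{v{\left(-189,C \right)}} + \frac{22^{3}}{o{\left(647 \right)}} = - \frac{429554}{- \frac{5544}{5}} + \frac{22^{3}}{-4 + \frac{1}{2} \cdot 647} = \left(-429554\right) \left(- \frac{5}{5544}\right) + \frac{10648}{-4 + \frac{647}{2}} = \frac{1073885}{2772} + \frac{10648}{\frac{639}{2}} = \frac{1073885}{2772} + 10648 \cdot \frac{2}{639} = \frac{1073885}{2772} + \frac{21296}{639} = \frac{82805003}{196812}$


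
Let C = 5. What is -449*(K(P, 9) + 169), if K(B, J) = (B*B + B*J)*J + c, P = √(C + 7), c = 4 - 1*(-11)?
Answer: -131108 - 72738*√3 ≈ -2.5709e+5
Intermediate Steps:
c = 15 (c = 4 + 11 = 15)
P = 2*√3 (P = √(5 + 7) = √12 = 2*√3 ≈ 3.4641)
K(B, J) = 15 + J*(B² + B*J) (K(B, J) = (B*B + B*J)*J + 15 = (B² + B*J)*J + 15 = J*(B² + B*J) + 15 = 15 + J*(B² + B*J))
-449*(K(P, 9) + 169) = -449*((15 + (2*√3)*9² + 9*(2*√3)²) + 169) = -449*((15 + (2*√3)*81 + 9*12) + 169) = -449*((15 + 162*√3 + 108) + 169) = -449*((123 + 162*√3) + 169) = -449*(292 + 162*√3) = -131108 - 72738*√3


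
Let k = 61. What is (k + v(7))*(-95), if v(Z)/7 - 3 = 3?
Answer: -9785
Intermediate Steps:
v(Z) = 42 (v(Z) = 21 + 7*3 = 21 + 21 = 42)
(k + v(7))*(-95) = (61 + 42)*(-95) = 103*(-95) = -9785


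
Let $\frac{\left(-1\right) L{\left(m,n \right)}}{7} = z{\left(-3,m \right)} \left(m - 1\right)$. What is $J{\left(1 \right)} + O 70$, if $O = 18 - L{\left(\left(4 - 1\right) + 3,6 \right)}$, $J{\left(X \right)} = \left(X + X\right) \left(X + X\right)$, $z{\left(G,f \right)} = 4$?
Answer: $11064$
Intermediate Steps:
$J{\left(X \right)} = 4 X^{2}$ ($J{\left(X \right)} = 2 X 2 X = 4 X^{2}$)
$L{\left(m,n \right)} = 28 - 28 m$ ($L{\left(m,n \right)} = - 7 \cdot 4 \left(m - 1\right) = - 7 \cdot 4 \left(-1 + m\right) = - 7 \left(-4 + 4 m\right) = 28 - 28 m$)
$O = 158$ ($O = 18 - \left(28 - 28 \left(\left(4 - 1\right) + 3\right)\right) = 18 - \left(28 - 28 \left(3 + 3\right)\right) = 18 - \left(28 - 168\right) = 18 - -140 = 18 + 140 = 158$)
$J{\left(1 \right)} + O 70 = 4 \cdot 1^{2} + 158 \cdot 70 = 4 \cdot 1 + 11060 = 4 + 11060 = 11064$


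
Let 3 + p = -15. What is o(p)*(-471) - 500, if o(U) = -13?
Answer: 5623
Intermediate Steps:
p = -18 (p = -3 - 15 = -18)
o(p)*(-471) - 500 = -13*(-471) - 500 = 6123 - 500 = 5623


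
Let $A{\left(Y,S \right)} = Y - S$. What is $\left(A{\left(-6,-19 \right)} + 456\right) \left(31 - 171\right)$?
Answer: $-65660$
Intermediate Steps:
$\left(A{\left(-6,-19 \right)} + 456\right) \left(31 - 171\right) = \left(\left(-6 - -19\right) + 456\right) \left(31 - 171\right) = \left(\left(-6 + 19\right) + 456\right) \left(31 - 171\right) = \left(13 + 456\right) \left(-140\right) = 469 \left(-140\right) = -65660$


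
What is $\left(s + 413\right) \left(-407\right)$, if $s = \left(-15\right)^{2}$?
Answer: $-259666$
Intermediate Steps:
$s = 225$
$\left(s + 413\right) \left(-407\right) = \left(225 + 413\right) \left(-407\right) = 638 \left(-407\right) = -259666$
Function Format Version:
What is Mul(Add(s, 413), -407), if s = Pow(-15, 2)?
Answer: -259666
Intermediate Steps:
s = 225
Mul(Add(s, 413), -407) = Mul(Add(225, 413), -407) = Mul(638, -407) = -259666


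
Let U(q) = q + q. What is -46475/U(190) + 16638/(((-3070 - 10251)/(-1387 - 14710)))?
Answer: 20230644641/1012396 ≈ 19983.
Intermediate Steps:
U(q) = 2*q
-46475/U(190) + 16638/(((-3070 - 10251)/(-1387 - 14710))) = -46475/(2*190) + 16638/(((-3070 - 10251)/(-1387 - 14710))) = -46475/380 + 16638/((-13321/(-16097))) = -46475*1/380 + 16638/((-13321*(-1/16097))) = -9295/76 + 16638/(13321/16097) = -9295/76 + 16638*(16097/13321) = -9295/76 + 267821886/13321 = 20230644641/1012396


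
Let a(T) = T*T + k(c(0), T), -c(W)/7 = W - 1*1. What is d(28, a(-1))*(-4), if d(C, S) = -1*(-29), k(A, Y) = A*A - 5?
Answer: -116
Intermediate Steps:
c(W) = 7 - 7*W (c(W) = -7*(W - 1*1) = -7*(W - 1) = -7*(-1 + W) = 7 - 7*W)
k(A, Y) = -5 + A² (k(A, Y) = A² - 5 = -5 + A²)
a(T) = 44 + T² (a(T) = T*T + (-5 + (7 - 7*0)²) = T² + (-5 + (7 + 0)²) = T² + (-5 + 7²) = T² + (-5 + 49) = T² + 44 = 44 + T²)
d(C, S) = 29
d(28, a(-1))*(-4) = 29*(-4) = -116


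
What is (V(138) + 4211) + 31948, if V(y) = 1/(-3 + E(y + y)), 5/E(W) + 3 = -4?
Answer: 940127/26 ≈ 36159.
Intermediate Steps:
E(W) = -5/7 (E(W) = 5/(-3 - 4) = 5/(-7) = 5*(-⅐) = -5/7)
V(y) = -7/26 (V(y) = 1/(-3 - 5/7) = 1/(-26/7) = -7/26)
(V(138) + 4211) + 31948 = (-7/26 + 4211) + 31948 = 109479/26 + 31948 = 940127/26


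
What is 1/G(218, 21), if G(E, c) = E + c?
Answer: 1/239 ≈ 0.0041841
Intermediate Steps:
1/G(218, 21) = 1/(218 + 21) = 1/239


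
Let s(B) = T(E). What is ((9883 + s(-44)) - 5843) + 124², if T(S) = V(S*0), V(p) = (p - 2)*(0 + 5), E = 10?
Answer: 19406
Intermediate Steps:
V(p) = -10 + 5*p (V(p) = (-2 + p)*5 = -10 + 5*p)
T(S) = -10 (T(S) = -10 + 5*(S*0) = -10 + 5*0 = -10 + 0 = -10)
s(B) = -10
((9883 + s(-44)) - 5843) + 124² = ((9883 - 10) - 5843) + 124² = (9873 - 5843) + 15376 = 4030 + 15376 = 19406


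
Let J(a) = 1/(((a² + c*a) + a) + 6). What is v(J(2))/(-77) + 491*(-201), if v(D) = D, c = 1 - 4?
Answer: -45595243/462 ≈ -98691.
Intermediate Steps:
c = -3
J(a) = 1/(6 + a² - 2*a) (J(a) = 1/(((a² - 3*a) + a) + 6) = 1/((a² - 2*a) + 6) = 1/(6 + a² - 2*a))
v(J(2))/(-77) + 491*(-201) = 1/((6 + 2² - 2*2)*(-77)) + 491*(-201) = -1/77/(6 + 4 - 4) - 98691 = -1/77/6 - 98691 = (⅙)*(-1/77) - 98691 = -1/462 - 98691 = -45595243/462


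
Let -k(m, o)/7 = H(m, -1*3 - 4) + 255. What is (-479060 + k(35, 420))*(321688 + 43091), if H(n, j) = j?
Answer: -175384284084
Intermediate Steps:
k(m, o) = -1736 (k(m, o) = -7*((-1*3 - 4) + 255) = -7*((-3 - 4) + 255) = -7*(-7 + 255) = -7*248 = -1736)
(-479060 + k(35, 420))*(321688 + 43091) = (-479060 - 1736)*(321688 + 43091) = -480796*364779 = -175384284084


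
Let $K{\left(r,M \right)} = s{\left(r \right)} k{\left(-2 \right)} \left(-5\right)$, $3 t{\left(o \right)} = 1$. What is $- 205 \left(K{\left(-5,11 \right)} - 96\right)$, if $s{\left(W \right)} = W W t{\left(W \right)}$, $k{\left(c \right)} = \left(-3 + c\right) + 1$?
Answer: $- \frac{43460}{3} \approx -14487.0$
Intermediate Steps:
$t{\left(o \right)} = \frac{1}{3}$ ($t{\left(o \right)} = \frac{1}{3} \cdot 1 = \frac{1}{3}$)
$k{\left(c \right)} = -2 + c$
$s{\left(W \right)} = \frac{W^{2}}{3}$ ($s{\left(W \right)} = W W \frac{1}{3} = W^{2} \cdot \frac{1}{3} = \frac{W^{2}}{3}$)
$K{\left(r,M \right)} = \frac{20 r^{2}}{3}$ ($K{\left(r,M \right)} = \frac{r^{2}}{3} \left(-2 - 2\right) \left(-5\right) = \frac{r^{2}}{3} \left(-4\right) \left(-5\right) = - \frac{4 r^{2}}{3} \left(-5\right) = \frac{20 r^{2}}{3}$)
$- 205 \left(K{\left(-5,11 \right)} - 96\right) = - 205 \left(\frac{20 \left(-5\right)^{2}}{3} - 96\right) = - 205 \left(\frac{20}{3} \cdot 25 - 96\right) = - 205 \left(\frac{500}{3} - 96\right) = \left(-205\right) \frac{212}{3} = - \frac{43460}{3}$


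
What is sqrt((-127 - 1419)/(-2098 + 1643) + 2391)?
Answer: sqrt(495700205)/455 ≈ 48.933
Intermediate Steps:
sqrt((-127 - 1419)/(-2098 + 1643) + 2391) = sqrt(-1546/(-455) + 2391) = sqrt(-1546*(-1/455) + 2391) = sqrt(1546/455 + 2391) = sqrt(1089451/455) = sqrt(495700205)/455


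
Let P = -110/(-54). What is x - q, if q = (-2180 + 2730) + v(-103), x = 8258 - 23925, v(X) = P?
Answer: -437914/27 ≈ -16219.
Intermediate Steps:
P = 55/27 (P = -110*(-1/54) = 55/27 ≈ 2.0370)
v(X) = 55/27
x = -15667
q = 14905/27 (q = (-2180 + 2730) + 55/27 = 550 + 55/27 = 14905/27 ≈ 552.04)
x - q = -15667 - 1*14905/27 = -15667 - 14905/27 = -437914/27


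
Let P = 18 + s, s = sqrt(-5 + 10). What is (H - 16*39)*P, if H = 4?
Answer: -11160 - 620*sqrt(5) ≈ -12546.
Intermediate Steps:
s = sqrt(5) ≈ 2.2361
P = 18 + sqrt(5) ≈ 20.236
(H - 16*39)*P = (4 - 16*39)*(18 + sqrt(5)) = (4 - 624)*(18 + sqrt(5)) = -620*(18 + sqrt(5)) = -11160 - 620*sqrt(5)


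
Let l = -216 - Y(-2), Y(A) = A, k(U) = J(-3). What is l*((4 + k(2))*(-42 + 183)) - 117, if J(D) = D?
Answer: -30291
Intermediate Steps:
k(U) = -3
l = -214 (l = -216 - 1*(-2) = -216 + 2 = -214)
l*((4 + k(2))*(-42 + 183)) - 117 = -214*(4 - 3)*(-42 + 183) - 117 = -214*141 - 117 = -30174 - 117 = -30291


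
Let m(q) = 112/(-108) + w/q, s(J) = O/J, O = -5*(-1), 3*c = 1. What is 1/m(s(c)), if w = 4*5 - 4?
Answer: 135/4 ≈ 33.750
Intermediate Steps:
c = 1/3 (c = (1/3)*1 = 1/3 ≈ 0.33333)
O = 5
w = 16 (w = 20 - 4 = 16)
s(J) = 5/J
m(q) = -28/27 + 16/q (m(q) = 112/(-108) + 16/q = 112*(-1/108) + 16/q = -28/27 + 16/q)
1/m(s(c)) = 1/(-28/27 + 16/((5/(1/3)))) = 1/(-28/27 + 16/((5*3))) = 1/(-28/27 + 16/15) = 1/(4/135) = 135/4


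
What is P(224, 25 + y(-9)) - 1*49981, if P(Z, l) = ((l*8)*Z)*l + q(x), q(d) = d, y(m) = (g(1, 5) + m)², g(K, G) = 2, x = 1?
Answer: 9763012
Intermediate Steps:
y(m) = (2 + m)²
P(Z, l) = 1 + 8*Z*l² (P(Z, l) = ((l*8)*Z)*l + 1 = ((8*l)*Z)*l + 1 = (8*Z*l)*l + 1 = 8*Z*l² + 1 = 1 + 8*Z*l²)
P(224, 25 + y(-9)) - 1*49981 = (1 + 8*224*(25 + (2 - 9)²)²) - 1*49981 = (1 + 8*224*(25 + (-7)²)²) - 49981 = (1 + 8*224*(25 + 49)²) - 49981 = (1 + 8*224*74²) - 49981 = (1 + 8*224*5476) - 49981 = (1 + 9812992) - 49981 = 9812993 - 49981 = 9763012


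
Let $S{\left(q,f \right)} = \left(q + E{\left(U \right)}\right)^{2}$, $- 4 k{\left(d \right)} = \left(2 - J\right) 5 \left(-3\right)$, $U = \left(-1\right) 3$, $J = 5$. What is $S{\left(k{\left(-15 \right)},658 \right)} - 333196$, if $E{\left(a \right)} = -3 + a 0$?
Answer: $- \frac{5327887}{16} \approx -3.3299 \cdot 10^{5}$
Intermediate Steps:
$U = -3$
$E{\left(a \right)} = -3$ ($E{\left(a \right)} = -3 + 0 = -3$)
$k{\left(d \right)} = - \frac{45}{4}$ ($k{\left(d \right)} = - \frac{\left(2 - 5\right) 5 \left(-3\right)}{4} = - \frac{\left(-3\right) 5 \left(-3\right)}{4} = - \frac{\left(-15\right) \left(-3\right)}{4} = \left(- \frac{1}{4}\right) 45 = - \frac{45}{4}$)
$S{\left(q,f \right)} = \left(-3 + q\right)^{2}$ ($S{\left(q,f \right)} = \left(q - 3\right)^{2} = \left(-3 + q\right)^{2}$)
$S{\left(k{\left(-15 \right)},658 \right)} - 333196 = \left(-3 - \frac{45}{4}\right)^{2} - 333196 = \left(- \frac{57}{4}\right)^{2} - 333196 = \frac{3249}{16} - 333196 = - \frac{5327887}{16}$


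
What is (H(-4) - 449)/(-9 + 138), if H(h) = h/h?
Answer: -448/129 ≈ -3.4729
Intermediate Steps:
H(h) = 1
(H(-4) - 449)/(-9 + 138) = (1 - 449)/(-9 + 138) = -448/129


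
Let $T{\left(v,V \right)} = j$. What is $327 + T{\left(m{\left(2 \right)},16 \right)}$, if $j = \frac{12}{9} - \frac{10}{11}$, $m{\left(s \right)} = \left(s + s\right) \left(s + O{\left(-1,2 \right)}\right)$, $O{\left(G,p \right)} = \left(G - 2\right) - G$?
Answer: $\frac{10805}{33} \approx 327.42$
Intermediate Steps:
$O{\left(G,p \right)} = -2$ ($O{\left(G,p \right)} = \left(G - 2\right) - G = \left(-2 + G\right) - G = -2$)
$m{\left(s \right)} = 2 s \left(-2 + s\right)$ ($m{\left(s \right)} = \left(s + s\right) \left(s - 2\right) = 2 s \left(-2 + s\right)$)
$j = \frac{14}{33}$ ($j = 12 \cdot \frac{1}{9} - \frac{10}{11} = \frac{4}{3} - \frac{10}{11} = \frac{14}{33} \approx 0.42424$)
$T{\left(v,V \right)} = \frac{14}{33}$
$327 + T{\left(m{\left(2 \right)},16 \right)} = 327 + \frac{14}{33} = \frac{10805}{33}$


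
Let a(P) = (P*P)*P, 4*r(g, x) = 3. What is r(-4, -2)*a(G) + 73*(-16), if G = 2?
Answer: -1162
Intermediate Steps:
r(g, x) = ¾ (r(g, x) = (¼)*3 = ¾)
a(P) = P³ (a(P) = P²*P = P³)
r(-4, -2)*a(G) + 73*(-16) = (¾)*2³ + 73*(-16) = (¾)*8 - 1168 = 6 - 1168 = -1162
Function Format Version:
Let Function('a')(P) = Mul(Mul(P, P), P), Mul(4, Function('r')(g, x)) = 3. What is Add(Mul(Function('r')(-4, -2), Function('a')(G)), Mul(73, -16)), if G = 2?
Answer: -1162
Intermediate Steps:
Function('r')(g, x) = Rational(3, 4) (Function('r')(g, x) = Mul(Rational(1, 4), 3) = Rational(3, 4))
Function('a')(P) = Pow(P, 3) (Function('a')(P) = Mul(Pow(P, 2), P) = Pow(P, 3))
Add(Mul(Function('r')(-4, -2), Function('a')(G)), Mul(73, -16)) = Add(Mul(Rational(3, 4), Pow(2, 3)), Mul(73, -16)) = Add(Mul(Rational(3, 4), 8), -1168) = Add(6, -1168) = -1162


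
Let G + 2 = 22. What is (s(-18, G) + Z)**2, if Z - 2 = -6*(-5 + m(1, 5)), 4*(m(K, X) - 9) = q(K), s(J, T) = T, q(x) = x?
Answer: 49/4 ≈ 12.250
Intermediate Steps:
G = 20 (G = -2 + 22 = 20)
m(K, X) = 9 + K/4
Z = -47/2 (Z = 2 - 6*(-5 + (9 + (1/4)*1)) = 2 - 6*(-5 + (9 + 1/4)) = 2 - 6*(-5 + 37/4) = 2 - 6*17/4 = 2 - 51/2 = -47/2 ≈ -23.500)
(s(-18, G) + Z)**2 = (20 - 47/2)**2 = (-7/2)**2 = 49/4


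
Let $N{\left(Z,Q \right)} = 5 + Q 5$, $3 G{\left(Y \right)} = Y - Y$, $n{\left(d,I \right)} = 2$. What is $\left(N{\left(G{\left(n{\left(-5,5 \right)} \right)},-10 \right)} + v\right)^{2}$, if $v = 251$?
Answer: $42436$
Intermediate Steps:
$G{\left(Y \right)} = 0$ ($G{\left(Y \right)} = \frac{Y - Y}{3} = \frac{1}{3} \cdot 0 = 0$)
$N{\left(Z,Q \right)} = 5 + 5 Q$
$\left(N{\left(G{\left(n{\left(-5,5 \right)} \right)},-10 \right)} + v\right)^{2} = \left(\left(5 + 5 \left(-10\right)\right) + 251\right)^{2} = \left(\left(5 - 50\right) + 251\right)^{2} = \left(-45 + 251\right)^{2} = 206^{2} = 42436$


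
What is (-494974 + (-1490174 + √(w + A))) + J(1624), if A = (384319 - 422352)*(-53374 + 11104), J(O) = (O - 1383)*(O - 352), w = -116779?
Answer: -1678596 + √1607538131 ≈ -1.6385e+6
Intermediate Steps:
J(O) = (-1383 + O)*(-352 + O)
A = 1607654910 (A = -38033*(-42270) = 1607654910)
(-494974 + (-1490174 + √(w + A))) + J(1624) = (-494974 + (-1490174 + √(-116779 + 1607654910))) + (486816 + 1624² - 1735*1624) = (-494974 + (-1490174 + √1607538131)) + (486816 + 2637376 - 2817640) = (-1985148 + √1607538131) + 306552 = -1678596 + √1607538131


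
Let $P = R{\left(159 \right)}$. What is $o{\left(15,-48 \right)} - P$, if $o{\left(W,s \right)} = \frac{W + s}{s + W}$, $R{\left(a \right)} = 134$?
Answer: $-133$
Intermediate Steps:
$P = 134$
$o{\left(W,s \right)} = 1$ ($o{\left(W,s \right)} = \frac{W + s}{W + s} = 1$)
$o{\left(15,-48 \right)} - P = 1 - 134 = -133$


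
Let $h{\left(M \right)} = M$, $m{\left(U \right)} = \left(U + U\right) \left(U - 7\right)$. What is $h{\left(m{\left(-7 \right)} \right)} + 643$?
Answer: $839$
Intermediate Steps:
$m{\left(U \right)} = 2 U \left(-7 + U\right)$
$h{\left(m{\left(-7 \right)} \right)} + 643 = 2 \left(-7\right) \left(-7 - 7\right) + 643 = 2 \left(-7\right) \left(-14\right) + 643 = 196 + 643 = 839$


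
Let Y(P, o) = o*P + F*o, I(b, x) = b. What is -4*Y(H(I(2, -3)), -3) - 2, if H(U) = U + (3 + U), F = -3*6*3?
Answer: -566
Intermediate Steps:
F = -54 (F = -18*3 = -54)
H(U) = 3 + 2*U
Y(P, o) = -54*o + P*o (Y(P, o) = o*P - 54*o = P*o - 54*o = -54*o + P*o)
-4*Y(H(I(2, -3)), -3) - 2 = -(-12)*(-54 + (3 + 2*2)) - 2 = -(-12)*(-54 + (3 + 4)) - 2 = -(-12)*(-54 + 7) - 2 = -(-12)*(-47) - 2 = -4*141 - 2 = -564 - 2 = -566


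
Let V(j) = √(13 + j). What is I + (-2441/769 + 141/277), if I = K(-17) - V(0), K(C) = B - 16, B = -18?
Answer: -7810170/213013 - √13 ≈ -40.271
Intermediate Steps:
K(C) = -34 (K(C) = -18 - 16 = -34)
I = -34 - √13 (I = -34 - √(13 + 0) = -34 - √13 ≈ -37.606)
I + (-2441/769 + 141/277) = (-34 - √13) + (-2441/769 + 141/277) = (-34 - √13) - 567728/213013 = -7810170/213013 - √13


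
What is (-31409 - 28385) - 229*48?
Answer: -70786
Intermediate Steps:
(-31409 - 28385) - 229*48 = -59794 - 10992 = -70786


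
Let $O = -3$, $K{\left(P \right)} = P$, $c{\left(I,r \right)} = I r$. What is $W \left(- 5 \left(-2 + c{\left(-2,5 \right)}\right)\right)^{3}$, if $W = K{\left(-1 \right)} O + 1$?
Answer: $864000$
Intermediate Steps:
$W = 4$ ($W = \left(-1\right) \left(-3\right) + 1 = 3 + 1 = 4$)
$W \left(- 5 \left(-2 + c{\left(-2,5 \right)}\right)\right)^{3} = 4 \left(- 5 \left(-2 - 10\right)\right)^{3} = 4 \left(\left(-5\right) \left(-12\right)\right)^{3} = 4 \cdot 60^{3} = 4 \cdot 216000 = 864000$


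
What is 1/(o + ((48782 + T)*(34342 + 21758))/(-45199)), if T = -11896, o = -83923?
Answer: -4109/532958207 ≈ -7.7098e-6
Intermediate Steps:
1/(o + ((48782 + T)*(34342 + 21758))/(-45199)) = 1/(-83923 + ((48782 - 11896)*(34342 + 21758))/(-45199)) = 1/(-83923 + (36886*56100)*(-1/45199)) = 1/(-83923 + 2069304600*(-1/45199)) = 1/(-83923 - 188118600/4109) = 1/(-532958207/4109) = -4109/532958207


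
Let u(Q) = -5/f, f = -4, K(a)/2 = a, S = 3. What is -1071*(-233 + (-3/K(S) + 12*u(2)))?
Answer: 468027/2 ≈ 2.3401e+5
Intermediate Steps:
K(a) = 2*a
u(Q) = 5/4 (u(Q) = -5/(-4) = -5*(-¼) = 5/4)
-1071*(-233 + (-3/K(S) + 12*u(2))) = -1071*(-233 + (-3/(2*3) + 12*(5/4))) = -1071*(-233 + (-3/6 + 15)) = -1071*(-233 + (-3*⅙ + 15)) = -1071*(-233 + (-½ + 15)) = -1071*(-233 + 29/2) = -1071*(-437/2) = 468027/2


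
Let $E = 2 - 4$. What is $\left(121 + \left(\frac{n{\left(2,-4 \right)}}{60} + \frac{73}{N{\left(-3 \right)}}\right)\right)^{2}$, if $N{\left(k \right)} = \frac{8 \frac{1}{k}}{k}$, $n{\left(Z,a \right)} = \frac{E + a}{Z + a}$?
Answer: $\frac{66048129}{1600} \approx 41280.0$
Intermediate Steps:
$E = -2$ ($E = 2 - 4 = -2$)
$n{\left(Z,a \right)} = \frac{-2 + a}{Z + a}$
$N{\left(k \right)} = \frac{8}{k^{2}}$
$\left(121 + \left(\frac{n{\left(2,-4 \right)}}{60} + \frac{73}{N{\left(-3 \right)}}\right)\right)^{2} = \left(121 + \left(\frac{\frac{1}{2 - 4} \left(-2 - 4\right)}{60} + \frac{73}{8 \cdot \frac{1}{9}}\right)\right)^{2} = \left(121 + \left(\frac{1}{-2} \left(-6\right) \frac{1}{60} + \frac{73}{8 \cdot \frac{1}{9}}\right)\right)^{2} = \left(121 + \left(\left(- \frac{1}{2}\right) \left(-6\right) \frac{1}{60} + \frac{73}{\frac{8}{9}}\right)\right)^{2} = \left(121 + \left(3 \cdot \frac{1}{60} + 73 \cdot \frac{9}{8}\right)\right)^{2} = \left(121 + \left(\frac{1}{20} + \frac{657}{8}\right)\right)^{2} = \left(121 + \frac{3287}{40}\right)^{2} = \left(\frac{8127}{40}\right)^{2} = \frac{66048129}{1600}$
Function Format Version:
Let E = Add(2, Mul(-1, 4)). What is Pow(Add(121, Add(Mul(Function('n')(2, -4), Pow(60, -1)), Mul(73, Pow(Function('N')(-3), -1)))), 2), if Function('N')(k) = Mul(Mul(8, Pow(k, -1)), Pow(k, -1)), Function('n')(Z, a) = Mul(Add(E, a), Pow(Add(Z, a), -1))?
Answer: Rational(66048129, 1600) ≈ 41280.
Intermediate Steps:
E = -2 (E = Add(2, -4) = -2)
Function('n')(Z, a) = Mul(Pow(Add(Z, a), -1), Add(-2, a)) (Function('n')(Z, a) = Mul(Add(-2, a), Pow(Add(Z, a), -1)) = Mul(Pow(Add(Z, a), -1), Add(-2, a)))
Function('N')(k) = Mul(8, Pow(k, -2))
Pow(Add(121, Add(Mul(Function('n')(2, -4), Pow(60, -1)), Mul(73, Pow(Function('N')(-3), -1)))), 2) = Pow(Add(121, Add(Mul(Mul(Pow(Add(2, -4), -1), Add(-2, -4)), Pow(60, -1)), Mul(73, Pow(Mul(8, Pow(-3, -2)), -1)))), 2) = Pow(Add(121, Add(Mul(Mul(Pow(-2, -1), -6), Rational(1, 60)), Mul(73, Pow(Mul(8, Rational(1, 9)), -1)))), 2) = Pow(Add(121, Add(Mul(Mul(Rational(-1, 2), -6), Rational(1, 60)), Mul(73, Pow(Rational(8, 9), -1)))), 2) = Pow(Add(121, Add(Mul(3, Rational(1, 60)), Mul(73, Rational(9, 8)))), 2) = Pow(Add(121, Add(Rational(1, 20), Rational(657, 8))), 2) = Pow(Add(121, Rational(3287, 40)), 2) = Pow(Rational(8127, 40), 2) = Rational(66048129, 1600)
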